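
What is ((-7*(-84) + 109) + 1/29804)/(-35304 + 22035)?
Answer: -6924463/131823092 ≈ -0.052528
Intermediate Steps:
((-7*(-84) + 109) + 1/29804)/(-35304 + 22035) = ((588 + 109) + 1/29804)/(-13269) = (697 + 1/29804)*(-1/13269) = (20773389/29804)*(-1/13269) = -6924463/131823092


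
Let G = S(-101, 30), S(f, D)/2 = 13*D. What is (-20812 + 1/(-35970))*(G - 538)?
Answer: -8234684051/1635 ≈ -5.0365e+6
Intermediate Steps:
S(f, D) = 26*D (S(f, D) = 2*(13*D) = 26*D)
G = 780 (G = 26*30 = 780)
(-20812 + 1/(-35970))*(G - 538) = (-20812 + 1/(-35970))*(780 - 538) = (-20812 - 1/35970)*242 = -748607641/35970*242 = -8234684051/1635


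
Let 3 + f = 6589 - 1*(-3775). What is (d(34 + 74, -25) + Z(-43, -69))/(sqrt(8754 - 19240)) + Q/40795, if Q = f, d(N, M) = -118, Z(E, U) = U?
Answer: 10361/40795 + 187*I*sqrt(214)/1498 ≈ 0.25398 + 1.8262*I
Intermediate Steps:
f = 10361 (f = -3 + (6589 - 1*(-3775)) = -3 + (6589 + 3775) = -3 + 10364 = 10361)
Q = 10361
(d(34 + 74, -25) + Z(-43, -69))/(sqrt(8754 - 19240)) + Q/40795 = (-118 - 69)/(sqrt(8754 - 19240)) + 10361/40795 = -187*(-I*sqrt(214)/1498) + 10361*(1/40795) = -187*(-I*sqrt(214)/1498) + 10361/40795 = -(-187)*I*sqrt(214)/1498 + 10361/40795 = 187*I*sqrt(214)/1498 + 10361/40795 = 10361/40795 + 187*I*sqrt(214)/1498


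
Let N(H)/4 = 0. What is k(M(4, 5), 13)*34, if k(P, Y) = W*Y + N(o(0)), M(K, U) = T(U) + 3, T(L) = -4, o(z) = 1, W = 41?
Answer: 18122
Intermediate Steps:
M(K, U) = -1 (M(K, U) = -4 + 3 = -1)
N(H) = 0 (N(H) = 4*0 = 0)
k(P, Y) = 41*Y (k(P, Y) = 41*Y + 0 = 41*Y)
k(M(4, 5), 13)*34 = (41*13)*34 = 533*34 = 18122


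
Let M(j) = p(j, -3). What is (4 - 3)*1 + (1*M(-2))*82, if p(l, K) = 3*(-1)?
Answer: -245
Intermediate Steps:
p(l, K) = -3
M(j) = -3
(4 - 3)*1 + (1*M(-2))*82 = (4 - 3)*1 + (1*(-3))*82 = 1*1 - 3*82 = 1 - 246 = -245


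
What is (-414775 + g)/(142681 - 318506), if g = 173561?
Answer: 241214/175825 ≈ 1.3719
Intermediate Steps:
(-414775 + g)/(142681 - 318506) = (-414775 + 173561)/(142681 - 318506) = -241214/(-175825) = -241214*(-1/175825) = 241214/175825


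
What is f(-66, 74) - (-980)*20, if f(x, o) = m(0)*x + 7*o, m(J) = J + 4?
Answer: 19854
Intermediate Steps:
m(J) = 4 + J
f(x, o) = 4*x + 7*o (f(x, o) = (4 + 0)*x + 7*o = 4*x + 7*o)
f(-66, 74) - (-980)*20 = (4*(-66) + 7*74) - (-980)*20 = (-264 + 518) - 1*(-19600) = 254 + 19600 = 19854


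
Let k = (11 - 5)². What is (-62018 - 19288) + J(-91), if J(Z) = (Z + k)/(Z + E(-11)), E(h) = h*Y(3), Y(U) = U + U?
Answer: -12764987/157 ≈ -81306.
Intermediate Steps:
Y(U) = 2*U
E(h) = 6*h (E(h) = h*(2*3) = h*6 = 6*h)
k = 36 (k = 6² = 36)
J(Z) = (36 + Z)/(-66 + Z) (J(Z) = (Z + 36)/(Z + 6*(-11)) = (36 + Z)/(Z - 66) = (36 + Z)/(-66 + Z))
(-62018 - 19288) + J(-91) = (-62018 - 19288) + (36 - 91)/(-66 - 91) = -81306 - 55/(-157) = -81306 - 1/157*(-55) = -81306 + 55/157 = -12764987/157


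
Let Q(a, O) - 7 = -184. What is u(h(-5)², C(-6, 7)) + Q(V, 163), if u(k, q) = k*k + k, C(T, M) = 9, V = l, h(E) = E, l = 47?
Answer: 473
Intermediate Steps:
V = 47
Q(a, O) = -177 (Q(a, O) = 7 - 184 = -177)
u(k, q) = k + k² (u(k, q) = k² + k = k + k²)
u(h(-5)², C(-6, 7)) + Q(V, 163) = (-5)²*(1 + (-5)²) - 177 = 25*(1 + 25) - 177 = 25*26 - 177 = 650 - 177 = 473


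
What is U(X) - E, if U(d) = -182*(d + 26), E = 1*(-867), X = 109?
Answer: -23703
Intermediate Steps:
E = -867
U(d) = -4732 - 182*d (U(d) = -182*(26 + d) = -4732 - 182*d)
U(X) - E = (-4732 - 182*109) - 1*(-867) = (-4732 - 19838) + 867 = -24570 + 867 = -23703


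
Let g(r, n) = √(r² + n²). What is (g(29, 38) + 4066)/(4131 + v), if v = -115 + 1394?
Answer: 2033/2705 + √2285/5410 ≈ 0.76041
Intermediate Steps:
v = 1279
g(r, n) = √(n² + r²)
(g(29, 38) + 4066)/(4131 + v) = (√(38² + 29²) + 4066)/(4131 + 1279) = (√(1444 + 841) + 4066)/5410 = (√2285 + 4066)*(1/5410) = (4066 + √2285)*(1/5410) = 2033/2705 + √2285/5410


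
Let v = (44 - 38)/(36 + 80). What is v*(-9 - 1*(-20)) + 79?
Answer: 4615/58 ≈ 79.569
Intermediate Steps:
v = 3/58 (v = 6/116 = 6*(1/116) = 3/58 ≈ 0.051724)
v*(-9 - 1*(-20)) + 79 = 3*(-9 - 1*(-20))/58 + 79 = 3*(-9 + 20)/58 + 79 = (3/58)*11 + 79 = 33/58 + 79 = 4615/58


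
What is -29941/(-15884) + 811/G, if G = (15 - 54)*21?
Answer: 11639755/13008996 ≈ 0.89475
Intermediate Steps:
G = -819 (G = -39*21 = -819)
-29941/(-15884) + 811/G = -29941/(-15884) + 811/(-819) = -29941*(-1/15884) + 811*(-1/819) = 29941/15884 - 811/819 = 11639755/13008996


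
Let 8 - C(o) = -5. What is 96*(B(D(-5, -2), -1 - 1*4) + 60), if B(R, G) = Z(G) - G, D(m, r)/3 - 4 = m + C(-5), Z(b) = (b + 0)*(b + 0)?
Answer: 8640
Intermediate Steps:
C(o) = 13 (C(o) = 8 - 1*(-5) = 8 + 5 = 13)
Z(b) = b² (Z(b) = b*b = b²)
D(m, r) = 51 + 3*m (D(m, r) = 12 + 3*(m + 13) = 12 + 3*(13 + m) = 12 + (39 + 3*m) = 51 + 3*m)
B(R, G) = G² - G
96*(B(D(-5, -2), -1 - 1*4) + 60) = 96*((-1 - 1*4)*(-1 + (-1 - 1*4)) + 60) = 96*((-1 - 4)*(-1 + (-1 - 4)) + 60) = 96*(-5*(-1 - 5) + 60) = 96*(-5*(-6) + 60) = 96*(30 + 60) = 96*90 = 8640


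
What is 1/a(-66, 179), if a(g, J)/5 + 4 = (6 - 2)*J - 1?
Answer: 1/3555 ≈ 0.00028129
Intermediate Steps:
a(g, J) = -25 + 20*J (a(g, J) = -20 + 5*((6 - 2)*J - 1) = -20 + 5*(4*J - 1) = -20 + 5*(-1 + 4*J) = -20 + (-5 + 20*J) = -25 + 20*J)
1/a(-66, 179) = 1/(-25 + 20*179) = 1/(-25 + 3580) = 1/3555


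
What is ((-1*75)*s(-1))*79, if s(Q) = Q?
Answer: 5925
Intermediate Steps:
((-1*75)*s(-1))*79 = (-1*75*(-1))*79 = -75*(-1)*79 = 75*79 = 5925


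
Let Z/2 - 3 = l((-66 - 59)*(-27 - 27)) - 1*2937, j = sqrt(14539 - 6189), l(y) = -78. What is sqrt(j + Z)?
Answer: sqrt(-6024 + 5*sqrt(334)) ≈ 77.024*I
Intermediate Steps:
j = 5*sqrt(334) (j = sqrt(8350) = 5*sqrt(334) ≈ 91.378)
Z = -6024 (Z = 6 + 2*(-78 - 1*2937) = 6 + 2*(-78 - 2937) = 6 + 2*(-3015) = 6 - 6030 = -6024)
sqrt(j + Z) = sqrt(5*sqrt(334) - 6024) = sqrt(-6024 + 5*sqrt(334))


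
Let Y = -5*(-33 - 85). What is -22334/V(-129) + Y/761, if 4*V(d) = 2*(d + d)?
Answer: 17072284/98169 ≈ 173.91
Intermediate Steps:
Y = 590 (Y = -5*(-118) = 590)
V(d) = d (V(d) = (2*(d + d))/4 = (2*(2*d))/4 = (4*d)/4 = d)
-22334/V(-129) + Y/761 = -22334/(-129) + 590/761 = -22334*(-1/129) + 590*(1/761) = 22334/129 + 590/761 = 17072284/98169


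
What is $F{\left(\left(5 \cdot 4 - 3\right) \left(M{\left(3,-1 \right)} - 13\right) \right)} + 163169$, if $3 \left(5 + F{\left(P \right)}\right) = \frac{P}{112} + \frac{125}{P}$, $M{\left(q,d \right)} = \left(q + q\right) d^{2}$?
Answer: $\frac{310662915}{1904} \approx 1.6316 \cdot 10^{5}$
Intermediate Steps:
$M{\left(q,d \right)} = 2 q d^{2}$
$F{\left(P \right)} = -5 + \frac{P}{336} + \frac{125}{3 P}$ ($F{\left(P \right)} = -5 + \frac{\frac{P}{112} + \frac{125}{P}}{3} = -5 + \frac{\frac{125}{P} + \frac{P}{112}}{3} = -5 + \left(\frac{P}{336} + \frac{125}{3 P}\right) = -5 + \frac{P}{336} + \frac{125}{3 P}$)
$F{\left(\left(5 \cdot 4 - 3\right) \left(M{\left(3,-1 \right)} - 13\right) \right)} + 163169 = \frac{14000 + \left(5 \cdot 4 - 3\right) \left(2 \cdot 3 \left(-1\right)^{2} - 13\right) \left(-1680 + \left(5 \cdot 4 - 3\right) \left(2 \cdot 3 \left(-1\right)^{2} - 13\right)\right)}{336 \left(5 \cdot 4 - 3\right) \left(2 \cdot 3 \left(-1\right)^{2} - 13\right)} + 163169 = \frac{14000 + \left(20 - 3\right) \left(2 \cdot 3 \cdot 1 - 13\right) \left(-1680 + \left(20 - 3\right) \left(2 \cdot 3 \cdot 1 - 13\right)\right)}{336 \left(20 - 3\right) \left(2 \cdot 3 \cdot 1 - 13\right)} + 163169 = \frac{14000 + 17 \left(6 - 13\right) \left(-1680 + 17 \left(6 - 13\right)\right)}{336 \cdot 17 \left(6 - 13\right)} + 163169 = \frac{14000 + 17 \left(-7\right) \left(-1680 + 17 \left(-7\right)\right)}{336 \cdot 17 \left(-7\right)} + 163169 = \frac{14000 - 119 \left(-1680 - 119\right)}{336 \left(-119\right)} + 163169 = \frac{1}{336} \left(- \frac{1}{119}\right) \left(14000 - -214081\right) + 163169 = \frac{1}{336} \left(- \frac{1}{119}\right) \left(14000 + 214081\right) + 163169 = \frac{1}{336} \left(- \frac{1}{119}\right) 228081 + 163169 = - \frac{10861}{1904} + 163169 = \frac{310662915}{1904}$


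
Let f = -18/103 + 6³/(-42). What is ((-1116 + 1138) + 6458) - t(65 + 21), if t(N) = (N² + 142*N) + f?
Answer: -9461454/721 ≈ -13123.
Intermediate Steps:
f = -3834/721 (f = -18*1/103 + 216*(-1/42) = -18/103 - 36/7 = -3834/721 ≈ -5.3176)
t(N) = -3834/721 + N² + 142*N (t(N) = (N² + 142*N) - 3834/721 = -3834/721 + N² + 142*N)
((-1116 + 1138) + 6458) - t(65 + 21) = ((-1116 + 1138) + 6458) - (-3834/721 + (65 + 21)² + 142*(65 + 21)) = (22 + 6458) - (-3834/721 + 86² + 142*86) = 6480 - (-3834/721 + 7396 + 12212) = 6480 - 1*14133534/721 = 6480 - 14133534/721 = -9461454/721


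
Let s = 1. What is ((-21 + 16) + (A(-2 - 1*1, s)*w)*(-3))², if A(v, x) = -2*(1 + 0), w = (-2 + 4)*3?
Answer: 961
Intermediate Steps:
w = 6 (w = 2*3 = 6)
A(v, x) = -2 (A(v, x) = -2*1 = -2)
((-21 + 16) + (A(-2 - 1*1, s)*w)*(-3))² = ((-21 + 16) - 2*6*(-3))² = (-5 - 12*(-3))² = (-5 + 36)² = 31² = 961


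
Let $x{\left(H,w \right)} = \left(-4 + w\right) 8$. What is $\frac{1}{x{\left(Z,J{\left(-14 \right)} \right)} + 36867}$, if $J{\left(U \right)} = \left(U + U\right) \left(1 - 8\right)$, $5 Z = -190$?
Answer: $\frac{1}{38403} \approx 2.604 \cdot 10^{-5}$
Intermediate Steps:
$Z = -38$ ($Z = \frac{1}{5} \left(-190\right) = -38$)
$J{\left(U \right)} = - 14 U$ ($J{\left(U \right)} = 2 U \left(-7\right) = - 14 U$)
$x{\left(H,w \right)} = -32 + 8 w$
$\frac{1}{x{\left(Z,J{\left(-14 \right)} \right)} + 36867} = \frac{1}{\left(-32 + 8 \left(\left(-14\right) \left(-14\right)\right)\right) + 36867} = \frac{1}{\left(-32 + 8 \cdot 196\right) + 36867} = \frac{1}{\left(-32 + 1568\right) + 36867} = \frac{1}{1536 + 36867} = \frac{1}{38403}$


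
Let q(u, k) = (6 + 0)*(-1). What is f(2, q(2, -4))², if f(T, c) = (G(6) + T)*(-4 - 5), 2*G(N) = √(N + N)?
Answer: 567 + 324*√3 ≈ 1128.2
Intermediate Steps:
G(N) = √2*√N/2 (G(N) = √(N + N)/2 = √(2*N)/2 = (√2*√N)/2 = √2*√N/2)
q(u, k) = -6 (q(u, k) = 6*(-1) = -6)
f(T, c) = -9*T - 9*√3 (f(T, c) = (√2*√6/2 + T)*(-4 - 5) = (√3 + T)*(-9) = (T + √3)*(-9) = -9*T - 9*√3)
f(2, q(2, -4))² = (-9*2 - 9*√3)² = (-18 - 9*√3)²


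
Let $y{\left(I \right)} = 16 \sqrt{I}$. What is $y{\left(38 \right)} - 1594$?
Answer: $-1594 + 16 \sqrt{38} \approx -1495.4$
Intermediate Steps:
$y{\left(38 \right)} - 1594 = 16 \sqrt{38} - 1594 = -1594 + 16 \sqrt{38}$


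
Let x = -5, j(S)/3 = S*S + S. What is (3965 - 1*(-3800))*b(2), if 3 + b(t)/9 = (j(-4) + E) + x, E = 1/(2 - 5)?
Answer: 1933485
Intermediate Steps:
j(S) = 3*S + 3*S**2 (j(S) = 3*(S*S + S) = 3*(S**2 + S) = 3*(S + S**2) = 3*S + 3*S**2)
E = -1/3 (E = 1/(-3) = -1/3 ≈ -0.33333)
b(t) = 249 (b(t) = -27 + 9*((3*(-4)*(1 - 4) - 1/3) - 5) = -27 + 9*((3*(-4)*(-3) - 1/3) - 5) = -27 + 9*((36 - 1/3) - 5) = -27 + 9*(107/3 - 5) = -27 + 9*(92/3) = -27 + 276 = 249)
(3965 - 1*(-3800))*b(2) = (3965 - 1*(-3800))*249 = (3965 + 3800)*249 = 7765*249 = 1933485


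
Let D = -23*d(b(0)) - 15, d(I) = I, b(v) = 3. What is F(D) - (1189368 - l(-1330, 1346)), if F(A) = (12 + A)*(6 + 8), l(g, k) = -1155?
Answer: -1191531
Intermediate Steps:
D = -84 (D = -23*3 - 15 = -69 - 15 = -84)
F(A) = 168 + 14*A (F(A) = (12 + A)*14 = 168 + 14*A)
F(D) - (1189368 - l(-1330, 1346)) = (168 + 14*(-84)) - (1189368 - 1*(-1155)) = (168 - 1176) - (1189368 + 1155) = -1008 - 1*1190523 = -1008 - 1190523 = -1191531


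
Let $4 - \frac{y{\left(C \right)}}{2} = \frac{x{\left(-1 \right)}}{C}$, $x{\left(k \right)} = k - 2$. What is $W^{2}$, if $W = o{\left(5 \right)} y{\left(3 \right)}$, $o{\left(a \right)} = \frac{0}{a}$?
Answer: $0$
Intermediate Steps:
$x{\left(k \right)} = -2 + k$
$y{\left(C \right)} = 8 + \frac{6}{C}$ ($y{\left(C \right)} = 8 - 2 \frac{-2 - 1}{C} = 8 - 2 \left(- \frac{3}{C}\right) = 8 + \frac{6}{C}$)
$o{\left(a \right)} = 0$
$W = 0$ ($W = 0 \left(8 + \frac{6}{3}\right) = 0 \left(8 + 6 \cdot \frac{1}{3}\right) = 0 \left(8 + 2\right) = 0 \cdot 10 = 0$)
$W^{2} = 0^{2} = 0$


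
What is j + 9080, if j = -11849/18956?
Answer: 172108631/18956 ≈ 9079.4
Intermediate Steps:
j = -11849/18956 (j = -11849*1/18956 = -11849/18956 ≈ -0.62508)
j + 9080 = -11849/18956 + 9080 = 172108631/18956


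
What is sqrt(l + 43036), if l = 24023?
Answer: 3*sqrt(7451) ≈ 258.96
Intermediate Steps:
sqrt(l + 43036) = sqrt(24023 + 43036) = sqrt(67059) = 3*sqrt(7451)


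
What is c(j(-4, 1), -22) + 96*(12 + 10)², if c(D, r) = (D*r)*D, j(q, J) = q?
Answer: 46112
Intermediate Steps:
c(D, r) = r*D²
c(j(-4, 1), -22) + 96*(12 + 10)² = -22*(-4)² + 96*(12 + 10)² = -22*16 + 96*22² = -352 + 96*484 = -352 + 46464 = 46112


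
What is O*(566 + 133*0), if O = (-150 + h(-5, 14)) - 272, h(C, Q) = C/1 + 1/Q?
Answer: -1691491/7 ≈ -2.4164e+5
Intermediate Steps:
h(C, Q) = C + 1/Q (h(C, Q) = C*1 + 1/Q = C + 1/Q)
O = -5977/14 (O = (-150 + (-5 + 1/14)) - 272 = (-150 - 69/14) - 272 = -2169/14 - 272 = -5977/14 ≈ -426.93)
O*(566 + 133*0) = -5977*(566 + 133*0)/14 = -5977*(566 + 0)/14 = -5977/14*566 = -1691491/7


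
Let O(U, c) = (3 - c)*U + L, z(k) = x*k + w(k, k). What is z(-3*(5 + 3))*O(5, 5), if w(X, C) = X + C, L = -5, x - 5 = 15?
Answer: 7920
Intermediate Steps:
x = 20 (x = 5 + 15 = 20)
w(X, C) = C + X
z(k) = 22*k (z(k) = 20*k + (k + k) = 20*k + 2*k = 22*k)
O(U, c) = -5 + U*(3 - c) (O(U, c) = (3 - c)*U - 5 = U*(3 - c) - 5 = -5 + U*(3 - c))
z(-3*(5 + 3))*O(5, 5) = (22*(-3*(5 + 3)))*(-5 + 3*5 - 1*5*5) = (22*(-3*8))*(-5 + 15 - 25) = (22*(-24))*(-15) = -528*(-15) = 7920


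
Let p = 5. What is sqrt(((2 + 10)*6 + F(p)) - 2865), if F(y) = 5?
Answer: 2*I*sqrt(697) ≈ 52.802*I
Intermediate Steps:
sqrt(((2 + 10)*6 + F(p)) - 2865) = sqrt(((2 + 10)*6 + 5) - 2865) = sqrt((12*6 + 5) - 2865) = sqrt((72 + 5) - 2865) = sqrt(77 - 2865) = sqrt(-2788) = 2*I*sqrt(697)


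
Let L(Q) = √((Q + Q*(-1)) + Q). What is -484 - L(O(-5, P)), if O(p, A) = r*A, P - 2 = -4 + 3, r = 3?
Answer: -484 - √3 ≈ -485.73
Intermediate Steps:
P = 1 (P = 2 + (-4 + 3) = 2 - 1 = 1)
O(p, A) = 3*A
L(Q) = √Q (L(Q) = √((Q - Q) + Q) = √(0 + Q) = √Q)
-484 - L(O(-5, P)) = -484 - √(3*1) = -484 - √3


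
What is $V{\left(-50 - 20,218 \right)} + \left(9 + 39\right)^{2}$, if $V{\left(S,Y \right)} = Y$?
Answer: $2522$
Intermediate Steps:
$V{\left(-50 - 20,218 \right)} + \left(9 + 39\right)^{2} = 218 + \left(9 + 39\right)^{2} = 218 + 48^{2} = 218 + 2304 = 2522$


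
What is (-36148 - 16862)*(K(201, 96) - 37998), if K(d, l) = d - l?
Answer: 2008707930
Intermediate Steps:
(-36148 - 16862)*(K(201, 96) - 37998) = (-36148 - 16862)*((201 - 1*96) - 37998) = -53010*((201 - 96) - 37998) = -53010*(105 - 37998) = -53010*(-37893) = 2008707930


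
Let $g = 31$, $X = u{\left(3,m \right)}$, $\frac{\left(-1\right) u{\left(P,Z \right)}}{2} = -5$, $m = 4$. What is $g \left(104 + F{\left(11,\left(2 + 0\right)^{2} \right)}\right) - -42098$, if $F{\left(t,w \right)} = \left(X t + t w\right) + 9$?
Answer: $50375$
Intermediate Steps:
$u{\left(P,Z \right)} = 10$ ($u{\left(P,Z \right)} = \left(-2\right) \left(-5\right) = 10$)
$X = 10$
$F{\left(t,w \right)} = 9 + 10 t + t w$ ($F{\left(t,w \right)} = \left(10 t + t w\right) + 9 = 9 + 10 t + t w$)
$g \left(104 + F{\left(11,\left(2 + 0\right)^{2} \right)}\right) - -42098 = 31 \left(104 + \left(9 + 10 \cdot 11 + 11 \left(2 + 0\right)^{2}\right)\right) - -42098 = 31 \left(104 + \left(9 + 110 + 11 \cdot 2^{2}\right)\right) + 42098 = 31 \left(104 + \left(9 + 110 + 11 \cdot 4\right)\right) + 42098 = 31 \left(104 + \left(9 + 110 + 44\right)\right) + 42098 = 31 \left(104 + 163\right) + 42098 = 31 \cdot 267 + 42098 = 8277 + 42098 = 50375$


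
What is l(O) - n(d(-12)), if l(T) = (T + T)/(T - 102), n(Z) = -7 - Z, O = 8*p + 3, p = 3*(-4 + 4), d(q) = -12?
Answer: -167/33 ≈ -5.0606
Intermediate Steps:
p = 0 (p = 3*0 = 0)
O = 3 (O = 8*0 + 3 = 0 + 3 = 3)
l(T) = 2*T/(-102 + T) (l(T) = (2*T)/(-102 + T) = 2*T/(-102 + T))
l(O) - n(d(-12)) = 2*3/(-102 + 3) - (-7 - 1*(-12)) = 2*3/(-99) - (-7 + 12) = 2*3*(-1/99) - 1*5 = -2/33 - 5 = -167/33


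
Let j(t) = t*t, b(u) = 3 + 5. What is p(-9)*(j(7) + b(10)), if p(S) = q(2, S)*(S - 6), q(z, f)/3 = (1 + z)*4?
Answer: -30780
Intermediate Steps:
b(u) = 8
q(z, f) = 12 + 12*z (q(z, f) = 3*((1 + z)*4) = 3*(4 + 4*z) = 12 + 12*z)
j(t) = t**2
p(S) = -216 + 36*S (p(S) = (12 + 12*2)*(S - 6) = (12 + 24)*(-6 + S) = 36*(-6 + S) = -216 + 36*S)
p(-9)*(j(7) + b(10)) = (-216 + 36*(-9))*(7**2 + 8) = (-216 - 324)*(49 + 8) = -540*57 = -30780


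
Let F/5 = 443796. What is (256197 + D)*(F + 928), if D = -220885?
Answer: 78389391296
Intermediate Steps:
F = 2218980 (F = 5*443796 = 2218980)
(256197 + D)*(F + 928) = (256197 - 220885)*(2218980 + 928) = 35312*2219908 = 78389391296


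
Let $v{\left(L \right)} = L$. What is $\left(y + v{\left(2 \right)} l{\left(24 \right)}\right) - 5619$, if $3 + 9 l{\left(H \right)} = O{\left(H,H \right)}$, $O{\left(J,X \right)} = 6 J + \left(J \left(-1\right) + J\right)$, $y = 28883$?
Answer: $\frac{69886}{3} \approx 23295.0$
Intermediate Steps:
$O{\left(J,X \right)} = 6 J$ ($O{\left(J,X \right)} = 6 J + \left(- J + J\right) = 6 J + 0 = 6 J$)
$l{\left(H \right)} = - \frac{1}{3} + \frac{2 H}{3}$ ($l{\left(H \right)} = - \frac{1}{3} + \frac{6 H}{9} = - \frac{1}{3} + \frac{2 H}{3}$)
$\left(y + v{\left(2 \right)} l{\left(24 \right)}\right) - 5619 = \left(28883 + 2 \left(- \frac{1}{3} + \frac{2}{3} \cdot 24\right)\right) - 5619 = \left(28883 + 2 \left(- \frac{1}{3} + 16\right)\right) - 5619 = \left(28883 + 2 \cdot \frac{47}{3}\right) - 5619 = \left(28883 + \frac{94}{3}\right) - 5619 = \frac{86743}{3} - 5619 = \frac{69886}{3}$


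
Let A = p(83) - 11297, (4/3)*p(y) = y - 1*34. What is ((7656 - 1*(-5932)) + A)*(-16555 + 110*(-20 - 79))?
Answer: -255540395/4 ≈ -6.3885e+7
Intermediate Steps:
p(y) = -51/2 + 3*y/4 (p(y) = 3*(y - 1*34)/4 = 3*(y - 34)/4 = 3*(-34 + y)/4 = -51/2 + 3*y/4)
A = -45041/4 (A = (-51/2 + (¾)*83) - 11297 = (-51/2 + 249/4) - 11297 = 147/4 - 11297 = -45041/4 ≈ -11260.)
((7656 - 1*(-5932)) + A)*(-16555 + 110*(-20 - 79)) = ((7656 - 1*(-5932)) - 45041/4)*(-16555 + 110*(-20 - 79)) = ((7656 + 5932) - 45041/4)*(-16555 + 110*(-99)) = (13588 - 45041/4)*(-16555 - 10890) = (9311/4)*(-27445) = -255540395/4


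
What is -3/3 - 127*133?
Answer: -16892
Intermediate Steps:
-3/3 - 127*133 = (1/3)*(-3) - 16891 = -1 - 16891 = -16892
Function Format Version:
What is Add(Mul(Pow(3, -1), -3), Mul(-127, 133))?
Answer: -16892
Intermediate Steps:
Add(Mul(Pow(3, -1), -3), Mul(-127, 133)) = Add(Mul(Rational(1, 3), -3), -16891) = Add(-1, -16891) = -16892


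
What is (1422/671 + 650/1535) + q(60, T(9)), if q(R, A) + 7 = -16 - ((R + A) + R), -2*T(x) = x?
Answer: -56013601/411994 ≈ -135.96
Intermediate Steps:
T(x) = -x/2
q(R, A) = -23 - A - 2*R (q(R, A) = -7 + (-16 - ((R + A) + R)) = -7 + (-16 - ((A + R) + R)) = -7 + (-16 - (A + 2*R)) = -7 + (-16 + (-A - 2*R)) = -7 + (-16 - A - 2*R) = -23 - A - 2*R)
(1422/671 + 650/1535) + q(60, T(9)) = (1422/671 + 650/1535) + (-23 - (-1)*9/2 - 2*60) = (1422*(1/671) + 650*(1/1535)) + (-23 - 1*(-9/2) - 120) = (1422/671 + 130/307) + (-23 + 9/2 - 120) = 523784/205997 - 277/2 = -56013601/411994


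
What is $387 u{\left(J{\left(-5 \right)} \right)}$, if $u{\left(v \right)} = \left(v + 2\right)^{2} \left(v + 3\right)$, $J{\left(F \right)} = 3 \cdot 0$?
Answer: $4644$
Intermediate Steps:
$J{\left(F \right)} = 0$
$u{\left(v \right)} = \left(2 + v\right)^{2} \left(3 + v\right)$
$387 u{\left(J{\left(-5 \right)} \right)} = 387 \left(2 + 0\right)^{2} \left(3 + 0\right) = 387 \cdot 2^{2} \cdot 3 = 387 \cdot 4 \cdot 3 = 387 \cdot 12 = 4644$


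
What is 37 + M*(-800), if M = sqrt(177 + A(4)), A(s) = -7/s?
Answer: 37 - 400*sqrt(701) ≈ -10554.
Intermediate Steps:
M = sqrt(701)/2 (M = sqrt(177 - 7/4) = sqrt(701/4) = sqrt(701)/2 ≈ 13.238)
37 + M*(-800) = 37 + (sqrt(701)/2)*(-800) = 37 - 400*sqrt(701)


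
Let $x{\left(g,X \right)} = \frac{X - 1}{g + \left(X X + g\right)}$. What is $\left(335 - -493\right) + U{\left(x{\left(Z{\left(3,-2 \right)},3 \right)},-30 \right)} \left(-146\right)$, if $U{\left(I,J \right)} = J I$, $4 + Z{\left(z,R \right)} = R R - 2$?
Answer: $2580$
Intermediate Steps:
$Z{\left(z,R \right)} = -6 + R^{2}$ ($Z{\left(z,R \right)} = -4 + \left(R R - 2\right) = -4 + \left(R^{2} - 2\right) = -4 + \left(-2 + R^{2}\right) = -6 + R^{2}$)
$x{\left(g,X \right)} = \frac{-1 + X}{X^{2} + 2 g}$ ($x{\left(g,X \right)} = \frac{-1 + X}{g + \left(X^{2} + g\right)} = \frac{-1 + X}{g + \left(g + X^{2}\right)} = \frac{-1 + X}{X^{2} + 2 g}$)
$U{\left(I,J \right)} = I J$
$\left(335 - -493\right) + U{\left(x{\left(Z{\left(3,-2 \right)},3 \right)},-30 \right)} \left(-146\right) = \left(335 - -493\right) + \frac{-1 + 3}{3^{2} + 2 \left(-6 + \left(-2\right)^{2}\right)} \left(-30\right) \left(-146\right) = \left(335 + 493\right) + \frac{1}{9 + 2 \left(-6 + 4\right)} 2 \left(-30\right) \left(-146\right) = 828 + \frac{1}{9 + 2 \left(-2\right)} 2 \left(-30\right) \left(-146\right) = 828 + \frac{1}{9 - 4} \cdot 2 \left(-30\right) \left(-146\right) = 828 + \frac{1}{5} \cdot 2 \left(-30\right) \left(-146\right) = 828 + \frac{2}{5} \left(-30\right) \left(-146\right) = 828 - -1752 = 828 + 1752 = 2580$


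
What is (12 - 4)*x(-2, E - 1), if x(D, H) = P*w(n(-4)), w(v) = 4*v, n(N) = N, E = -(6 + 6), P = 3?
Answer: -384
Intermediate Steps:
E = -12 (E = -1*12 = -12)
x(D, H) = -48 (x(D, H) = 3*(4*(-4)) = 3*(-16) = -48)
(12 - 4)*x(-2, E - 1) = (12 - 4)*(-48) = 8*(-48) = -384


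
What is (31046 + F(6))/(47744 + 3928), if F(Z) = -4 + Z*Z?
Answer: 15539/25836 ≈ 0.60145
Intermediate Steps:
F(Z) = -4 + Z²
(31046 + F(6))/(47744 + 3928) = (31046 + (-4 + 6²))/(47744 + 3928) = (31046 + (-4 + 36))/51672 = (31046 + 32)*(1/51672) = 31078*(1/51672) = 15539/25836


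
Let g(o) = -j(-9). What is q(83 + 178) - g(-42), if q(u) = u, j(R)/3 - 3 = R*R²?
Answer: -1917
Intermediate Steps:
j(R) = 9 + 3*R³ (j(R) = 9 + 3*(R*R²) = 9 + 3*R³)
g(o) = 2178 (g(o) = -(9 + 3*(-9)³) = -(9 + 3*(-729)) = -(9 - 2187) = -1*(-2178) = 2178)
q(83 + 178) - g(-42) = (83 + 178) - 1*2178 = 261 - 2178 = -1917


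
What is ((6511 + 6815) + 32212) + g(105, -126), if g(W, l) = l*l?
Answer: 61414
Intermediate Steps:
g(W, l) = l²
((6511 + 6815) + 32212) + g(105, -126) = ((6511 + 6815) + 32212) + (-126)² = (13326 + 32212) + 15876 = 45538 + 15876 = 61414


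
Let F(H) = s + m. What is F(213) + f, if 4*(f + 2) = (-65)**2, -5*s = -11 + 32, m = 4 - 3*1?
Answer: 21021/20 ≈ 1051.1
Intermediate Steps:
m = 1 (m = 4 - 3 = 1)
s = -21/5 (s = -(-11 + 32)/5 = -1/5*21 = -21/5 ≈ -4.2000)
F(H) = -16/5 (F(H) = -21/5 + 1 = -16/5)
f = 4217/4 (f = -2 + (1/4)*(-65)**2 = -2 + (1/4)*4225 = -2 + 4225/4 = 4217/4 ≈ 1054.3)
F(213) + f = -16/5 + 4217/4 = 21021/20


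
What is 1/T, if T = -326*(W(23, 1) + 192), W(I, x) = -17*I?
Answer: 1/64874 ≈ 1.5414e-5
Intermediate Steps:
T = 64874 (T = -326*(-17*23 + 192) = -326*(-391 + 192) = -326*(-199) = 64874)
1/T = 1/64874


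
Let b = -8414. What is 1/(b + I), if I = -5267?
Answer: -1/13681 ≈ -7.3094e-5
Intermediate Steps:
1/(b + I) = 1/(-8414 - 5267) = 1/(-13681) = -1/13681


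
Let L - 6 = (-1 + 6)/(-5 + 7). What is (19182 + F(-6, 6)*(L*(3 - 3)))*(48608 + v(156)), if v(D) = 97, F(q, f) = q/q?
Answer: 934259310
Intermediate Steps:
F(q, f) = 1
L = 17/2 (L = 6 + (-1 + 6)/(-5 + 7) = 6 + 5/2 = 17/2 ≈ 8.5000)
(19182 + F(-6, 6)*(L*(3 - 3)))*(48608 + v(156)) = (19182 + 1*(17*(3 - 3)/2))*(48608 + 97) = (19182 + 1*((17/2)*0))*48705 = (19182 + 1*0)*48705 = (19182 + 0)*48705 = 19182*48705 = 934259310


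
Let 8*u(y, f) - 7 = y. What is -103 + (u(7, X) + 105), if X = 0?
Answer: 15/4 ≈ 3.7500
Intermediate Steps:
u(y, f) = 7/8 + y/8
-103 + (u(7, X) + 105) = -103 + ((7/8 + (⅛)*7) + 105) = -103 + ((7/8 + 7/8) + 105) = -103 + (7/4 + 105) = -103 + 427/4 = 15/4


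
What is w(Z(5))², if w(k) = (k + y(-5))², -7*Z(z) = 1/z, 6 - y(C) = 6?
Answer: 1/1500625 ≈ 6.6639e-7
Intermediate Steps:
y(C) = 0 (y(C) = 6 - 1*6 = 6 - 6 = 0)
Z(z) = -1/(7*z)
w(k) = k² (w(k) = (k + 0)² = k²)
w(Z(5))² = ((-⅐/5)²)² = ((-⅐*⅕)²)² = ((-1/35)²)² = (1/1225)² = 1/1500625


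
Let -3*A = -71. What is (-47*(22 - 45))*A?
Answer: 76751/3 ≈ 25584.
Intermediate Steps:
A = 71/3 (A = -⅓*(-71) = 71/3 ≈ 23.667)
(-47*(22 - 45))*A = -47*(22 - 45)*(71/3) = -47*(-23)*(71/3) = 1081*(71/3) = 76751/3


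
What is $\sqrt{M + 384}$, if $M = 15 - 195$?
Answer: $2 \sqrt{51} \approx 14.283$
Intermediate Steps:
$M = -180$ ($M = 15 - 195 = -180$)
$\sqrt{M + 384} = \sqrt{-180 + 384} = \sqrt{204} = 2 \sqrt{51}$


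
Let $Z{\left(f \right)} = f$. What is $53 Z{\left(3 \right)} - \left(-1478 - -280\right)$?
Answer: $1357$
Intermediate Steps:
$53 Z{\left(3 \right)} - \left(-1478 - -280\right) = 53 \cdot 3 - \left(-1478 - -280\right) = 159 - \left(-1478 + 280\right) = 159 - -1198 = 159 + 1198 = 1357$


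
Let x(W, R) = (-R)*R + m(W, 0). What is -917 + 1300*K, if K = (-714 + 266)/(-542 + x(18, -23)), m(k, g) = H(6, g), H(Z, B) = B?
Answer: -57101/153 ≈ -373.21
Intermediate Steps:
m(k, g) = g
x(W, R) = -R² (x(W, R) = (-R)*R + 0 = -R² + 0 = -R²)
K = 64/153 (K = (-714 + 266)/(-542 - 1*(-23)²) = -448/(-542 - 1*529) = -448/(-542 - 529) = -448/(-1071) = -448*(-1/1071) = 64/153 ≈ 0.41830)
-917 + 1300*K = -917 + 1300*(64/153) = -917 + 83200/153 = -57101/153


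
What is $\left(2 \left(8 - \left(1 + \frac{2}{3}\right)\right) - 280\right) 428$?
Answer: $- \frac{343256}{3} \approx -1.1442 \cdot 10^{5}$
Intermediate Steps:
$\left(2 \left(8 - \left(1 + \frac{2}{3}\right)\right) - 280\right) 428 = \left(2 \left(8 - \frac{5}{3}\right) - 280\right) 428 = \left(2 \cdot \frac{19}{3} - 280\right) 428 = \left(\frac{38}{3} - 280\right) 428 = \left(- \frac{802}{3}\right) 428 = - \frac{343256}{3}$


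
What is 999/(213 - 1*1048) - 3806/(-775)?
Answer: 480757/129425 ≈ 3.7146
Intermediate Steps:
999/(213 - 1*1048) - 3806/(-775) = 999/(213 - 1048) - 3806*(-1/775) = 999/(-835) + 3806/775 = 999*(-1/835) + 3806/775 = -999/835 + 3806/775 = 480757/129425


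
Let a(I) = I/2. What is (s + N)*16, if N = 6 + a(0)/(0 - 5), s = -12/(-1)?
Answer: 288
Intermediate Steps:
a(I) = I/2 (a(I) = I*(½) = I/2)
s = 12 (s = -12*(-1) = 12)
N = 6 (N = 6 + ((½)*0)/(0 - 5) = 6 + 0/(-5) = 6 + 0*(-⅕) = 6 + 0 = 6)
(s + N)*16 = (12 + 6)*16 = 18*16 = 288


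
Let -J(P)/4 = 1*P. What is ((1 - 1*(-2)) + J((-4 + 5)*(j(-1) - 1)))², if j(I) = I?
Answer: 121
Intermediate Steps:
J(P) = -4*P
((1 - 1*(-2)) + J((-4 + 5)*(j(-1) - 1)))² = ((1 - 1*(-2)) - 4*(-4 + 5)*(-1 - 1))² = ((1 + 2) - 4*(-2))² = (3 - 4*(-2))² = (3 + 8)² = 11² = 121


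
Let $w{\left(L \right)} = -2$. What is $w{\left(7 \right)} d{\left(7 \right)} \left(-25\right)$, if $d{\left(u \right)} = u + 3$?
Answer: $500$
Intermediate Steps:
$d{\left(u \right)} = 3 + u$
$w{\left(7 \right)} d{\left(7 \right)} \left(-25\right) = - 2 \left(3 + 7\right) \left(-25\right) = \left(-2\right) 10 \left(-25\right) = \left(-20\right) \left(-25\right) = 500$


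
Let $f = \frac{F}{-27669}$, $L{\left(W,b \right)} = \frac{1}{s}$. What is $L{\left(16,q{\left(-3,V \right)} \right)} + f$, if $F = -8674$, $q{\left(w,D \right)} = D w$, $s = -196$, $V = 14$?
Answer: $\frac{1672435}{5423124} \approx 0.30839$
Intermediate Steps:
$L{\left(W,b \right)} = - \frac{1}{196}$ ($L{\left(W,b \right)} = \frac{1}{-196} = - \frac{1}{196}$)
$f = \frac{8674}{27669}$ ($f = - \frac{8674}{-27669} = \left(-8674\right) \left(- \frac{1}{27669}\right) = \frac{8674}{27669} \approx 0.31349$)
$L{\left(16,q{\left(-3,V \right)} \right)} + f = - \frac{1}{196} + \frac{8674}{27669} = \frac{1672435}{5423124}$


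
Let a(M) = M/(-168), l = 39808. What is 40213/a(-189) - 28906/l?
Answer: 6403066339/179136 ≈ 35744.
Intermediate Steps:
a(M) = -M/168 (a(M) = M*(-1/168) = -M/168)
40213/a(-189) - 28906/l = 40213/((-1/168*(-189))) - 28906/39808 = 40213/(9/8) - 28906*1/39808 = 40213*(8/9) - 14453/19904 = 321704/9 - 14453/19904 = 6403066339/179136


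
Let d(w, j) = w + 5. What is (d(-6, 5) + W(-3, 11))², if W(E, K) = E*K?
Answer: 1156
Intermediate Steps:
d(w, j) = 5 + w
(d(-6, 5) + W(-3, 11))² = ((5 - 6) - 3*11)² = (-1 - 33)² = (-34)² = 1156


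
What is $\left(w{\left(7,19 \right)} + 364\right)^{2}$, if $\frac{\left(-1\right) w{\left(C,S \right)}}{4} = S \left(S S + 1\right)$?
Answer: $737013904$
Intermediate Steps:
$w{\left(C,S \right)} = - 4 S \left(1 + S^{2}\right)$ ($w{\left(C,S \right)} = - 4 S \left(S S + 1\right) = - 4 S \left(S^{2} + 1\right) = - 4 S \left(1 + S^{2}\right)$)
$\left(w{\left(7,19 \right)} + 364\right)^{2} = \left(\left(-4\right) 19 \left(1 + 19^{2}\right) + 364\right)^{2} = \left(\left(-4\right) 19 \left(1 + 361\right) + 364\right)^{2} = \left(\left(-4\right) 19 \cdot 362 + 364\right)^{2} = \left(-27512 + 364\right)^{2} = \left(-27148\right)^{2} = 737013904$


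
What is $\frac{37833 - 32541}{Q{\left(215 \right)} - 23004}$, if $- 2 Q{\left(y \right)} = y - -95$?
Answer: $- \frac{5292}{23159} \approx -0.22851$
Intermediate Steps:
$Q{\left(y \right)} = - \frac{95}{2} - \frac{y}{2}$ ($Q{\left(y \right)} = - \frac{y - -95}{2} = - \frac{y + 95}{2} = - \frac{95 + y}{2} = - \frac{95}{2} - \frac{y}{2}$)
$\frac{37833 - 32541}{Q{\left(215 \right)} - 23004} = \frac{37833 - 32541}{\left(- \frac{95}{2} - \frac{215}{2}\right) - 23004} = \frac{5292}{\left(- \frac{95}{2} - \frac{215}{2}\right) - 23004} = \frac{5292}{-155 - 23004} = \frac{5292}{-23159} = 5292 \left(- \frac{1}{23159}\right) = - \frac{5292}{23159}$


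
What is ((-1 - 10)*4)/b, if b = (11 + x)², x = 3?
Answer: -11/49 ≈ -0.22449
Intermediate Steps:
b = 196 (b = (11 + 3)² = 14² = 196)
((-1 - 10)*4)/b = ((-1 - 10)*4)/196 = -11*4*(1/196) = -44*1/196 = -11/49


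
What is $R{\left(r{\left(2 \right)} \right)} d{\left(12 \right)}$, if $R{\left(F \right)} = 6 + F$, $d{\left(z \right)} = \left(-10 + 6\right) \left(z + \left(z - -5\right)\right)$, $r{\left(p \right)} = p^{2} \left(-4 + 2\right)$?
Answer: $232$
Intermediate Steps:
$r{\left(p \right)} = - 2 p^{2}$ ($r{\left(p \right)} = p^{2} \left(-2\right) = - 2 p^{2}$)
$d{\left(z \right)} = -20 - 8 z$ ($d{\left(z \right)} = - 4 \left(z + \left(z + 5\right)\right) = - 4 \left(z + \left(5 + z\right)\right) = - 4 \left(5 + 2 z\right) = -20 - 8 z$)
$R{\left(r{\left(2 \right)} \right)} d{\left(12 \right)} = \left(6 - 2 \cdot 2^{2}\right) \left(-20 - 96\right) = \left(6 - 8\right) \left(-20 - 96\right) = \left(6 - 8\right) \left(-116\right) = \left(-2\right) \left(-116\right) = 232$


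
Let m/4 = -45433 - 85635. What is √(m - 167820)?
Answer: 2*I*√173023 ≈ 831.92*I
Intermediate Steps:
m = -524272 (m = 4*(-45433 - 85635) = 4*(-131068) = -524272)
√(m - 167820) = √(-524272 - 167820) = √(-692092) = 2*I*√173023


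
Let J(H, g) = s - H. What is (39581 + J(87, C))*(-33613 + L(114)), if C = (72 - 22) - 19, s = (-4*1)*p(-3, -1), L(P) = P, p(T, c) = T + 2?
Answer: -1323143502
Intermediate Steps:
p(T, c) = 2 + T
s = 4 (s = (-4*1)*(2 - 3) = -4*(-1) = 4)
C = 31 (C = 50 - 19 = 31)
J(H, g) = 4 - H
(39581 + J(87, C))*(-33613 + L(114)) = (39581 + (4 - 1*87))*(-33613 + 114) = (39581 + (4 - 87))*(-33499) = (39581 - 83)*(-33499) = 39498*(-33499) = -1323143502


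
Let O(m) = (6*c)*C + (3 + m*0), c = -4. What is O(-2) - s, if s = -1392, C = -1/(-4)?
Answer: 1389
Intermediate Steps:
C = ¼ (C = -1*(-¼) = ¼ ≈ 0.25000)
O(m) = -3 (O(m) = (6*(-4))*(¼) + (3 + m*0) = -24*¼ + (3 + 0) = -6 + 3 = -3)
O(-2) - s = -3 - 1*(-1392) = -3 + 1392 = 1389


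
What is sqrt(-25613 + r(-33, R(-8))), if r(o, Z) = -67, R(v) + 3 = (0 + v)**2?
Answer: 4*I*sqrt(1605) ≈ 160.25*I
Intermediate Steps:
R(v) = -3 + v**2 (R(v) = -3 + (0 + v)**2 = -3 + v**2)
sqrt(-25613 + r(-33, R(-8))) = sqrt(-25613 - 67) = sqrt(-25680) = 4*I*sqrt(1605)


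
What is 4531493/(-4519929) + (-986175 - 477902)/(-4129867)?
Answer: -12096939310898/18666705619443 ≈ -0.64805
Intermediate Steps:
4531493/(-4519929) + (-986175 - 477902)/(-4129867) = 4531493*(-1/4519929) - 1464077*(-1/4129867) = -4531493/4519929 + 1464077/4129867 = -12096939310898/18666705619443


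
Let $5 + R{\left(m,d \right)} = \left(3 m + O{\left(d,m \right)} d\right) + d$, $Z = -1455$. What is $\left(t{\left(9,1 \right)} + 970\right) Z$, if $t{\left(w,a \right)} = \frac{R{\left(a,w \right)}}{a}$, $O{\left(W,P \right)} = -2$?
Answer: $-1395345$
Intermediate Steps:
$R{\left(m,d \right)} = -5 - d + 3 m$ ($R{\left(m,d \right)} = -5 + \left(\left(3 m - 2 d\right) + d\right) = -5 + \left(\left(- 2 d + 3 m\right) + d\right) = -5 - \left(d - 3 m\right) = -5 - d + 3 m$)
$t{\left(w,a \right)} = \frac{-5 - w + 3 a}{a}$
$\left(t{\left(9,1 \right)} + 970\right) Z = \left(\frac{-5 - 9 + 3 \cdot 1}{1} + 970\right) \left(-1455\right) = \left(1 \left(-5 - 9 + 3\right) + 970\right) \left(-1455\right) = \left(1 \left(-11\right) + 970\right) \left(-1455\right) = \left(-11 + 970\right) \left(-1455\right) = 959 \left(-1455\right) = -1395345$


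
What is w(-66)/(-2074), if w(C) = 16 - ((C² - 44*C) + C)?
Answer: 3589/1037 ≈ 3.4609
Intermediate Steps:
w(C) = 16 - C² + 43*C (w(C) = 16 - (C² - 43*C) = 16 + (-C² + 43*C) = 16 - C² + 43*C)
w(-66)/(-2074) = (16 - 1*(-66)² + 43*(-66))/(-2074) = (16 - 1*4356 - 2838)*(-1/2074) = (16 - 4356 - 2838)*(-1/2074) = -7178*(-1/2074) = 3589/1037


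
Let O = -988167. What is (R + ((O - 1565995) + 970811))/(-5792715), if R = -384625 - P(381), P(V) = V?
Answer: 656119/1930905 ≈ 0.33980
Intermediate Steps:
R = -385006 (R = -384625 - 1*381 = -384625 - 381 = -385006)
(R + ((O - 1565995) + 970811))/(-5792715) = (-385006 + ((-988167 - 1565995) + 970811))/(-5792715) = (-385006 + (-2554162 + 970811))*(-1/5792715) = (-385006 - 1583351)*(-1/5792715) = -1968357*(-1/5792715) = 656119/1930905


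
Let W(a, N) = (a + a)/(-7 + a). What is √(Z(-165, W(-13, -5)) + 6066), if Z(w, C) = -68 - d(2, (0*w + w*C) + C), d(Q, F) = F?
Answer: 4*√9705/5 ≈ 78.811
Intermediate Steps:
W(a, N) = 2*a/(-7 + a) (W(a, N) = (2*a)/(-7 + a) = 2*a/(-7 + a))
Z(w, C) = -68 - C - C*w (Z(w, C) = -68 - ((0*w + w*C) + C) = -68 - ((0 + C*w) + C) = -68 - (C*w + C) = -68 - (C + C*w) = -68 + (-C - C*w) = -68 - C - C*w)
√(Z(-165, W(-13, -5)) + 6066) = √((-68 - 2*(-13)/(-7 - 13)*(1 - 165)) + 6066) = √((-68 - 1*2*(-13)/(-20)*(-164)) + 6066) = √((-68 - 1*2*(-13)*(-1/20)*(-164)) + 6066) = √((-68 - 1*13/10*(-164)) + 6066) = √((-68 + 1066/5) + 6066) = √(726/5 + 6066) = √(31056/5) = 4*√9705/5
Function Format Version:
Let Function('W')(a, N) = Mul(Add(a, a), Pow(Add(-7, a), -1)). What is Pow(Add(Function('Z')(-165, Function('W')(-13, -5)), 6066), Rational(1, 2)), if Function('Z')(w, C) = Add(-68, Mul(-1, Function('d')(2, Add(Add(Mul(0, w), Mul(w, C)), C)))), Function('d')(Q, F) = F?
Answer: Mul(Rational(4, 5), Pow(9705, Rational(1, 2))) ≈ 78.811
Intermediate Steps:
Function('W')(a, N) = Mul(2, a, Pow(Add(-7, a), -1)) (Function('W')(a, N) = Mul(Mul(2, a), Pow(Add(-7, a), -1)) = Mul(2, a, Pow(Add(-7, a), -1)))
Function('Z')(w, C) = Add(-68, Mul(-1, C), Mul(-1, C, w)) (Function('Z')(w, C) = Add(-68, Mul(-1, Add(Add(Mul(0, w), Mul(w, C)), C))) = Add(-68, Mul(-1, Add(Add(0, Mul(C, w)), C))) = Add(-68, Mul(-1, Add(Mul(C, w), C))) = Add(-68, Mul(-1, Add(C, Mul(C, w)))) = Add(-68, Add(Mul(-1, C), Mul(-1, C, w))) = Add(-68, Mul(-1, C), Mul(-1, C, w)))
Pow(Add(Function('Z')(-165, Function('W')(-13, -5)), 6066), Rational(1, 2)) = Pow(Add(Add(-68, Mul(-1, Mul(2, -13, Pow(Add(-7, -13), -1)), Add(1, -165))), 6066), Rational(1, 2)) = Pow(Add(Add(-68, Mul(-1, Mul(2, -13, Pow(-20, -1)), -164)), 6066), Rational(1, 2)) = Pow(Add(Add(-68, Mul(-1, Mul(2, -13, Rational(-1, 20)), -164)), 6066), Rational(1, 2)) = Pow(Add(Add(-68, Mul(-1, Rational(13, 10), -164)), 6066), Rational(1, 2)) = Pow(Add(Add(-68, Rational(1066, 5)), 6066), Rational(1, 2)) = Pow(Add(Rational(726, 5), 6066), Rational(1, 2)) = Pow(Rational(31056, 5), Rational(1, 2)) = Mul(Rational(4, 5), Pow(9705, Rational(1, 2)))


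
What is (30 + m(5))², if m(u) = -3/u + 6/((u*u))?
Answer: 549081/625 ≈ 878.53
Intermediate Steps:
m(u) = -3/u + 6/u² (m(u) = -3/u + 6/(u²) = -3/u + 6/u²)
(30 + m(5))² = (30 + 3*(2 - 1*5)/5²)² = (30 + 3*(1/25)*(2 - 5))² = (30 + 3*(1/25)*(-3))² = (30 - 9/25)² = (741/25)² = 549081/625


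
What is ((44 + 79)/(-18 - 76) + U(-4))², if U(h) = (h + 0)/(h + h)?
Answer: 1444/2209 ≈ 0.65369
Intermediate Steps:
U(h) = ½ (U(h) = h/((2*h)) = h*(1/(2*h)) = ½)
((44 + 79)/(-18 - 76) + U(-4))² = ((44 + 79)/(-18 - 76) + ½)² = (123/(-94) + ½)² = (123*(-1/94) + ½)² = (-123/94 + ½)² = (-38/47)² = 1444/2209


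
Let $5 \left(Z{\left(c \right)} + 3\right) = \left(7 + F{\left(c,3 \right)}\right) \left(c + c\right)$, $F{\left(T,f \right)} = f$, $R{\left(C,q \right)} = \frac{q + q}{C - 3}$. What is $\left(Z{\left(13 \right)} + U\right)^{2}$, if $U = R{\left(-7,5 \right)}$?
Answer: $2304$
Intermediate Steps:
$R{\left(C,q \right)} = \frac{2 q}{-3 + C}$
$U = -1$ ($U = 2 \cdot 5 \frac{1}{-3 - 7} = 2 \cdot 5 \frac{1}{-10} = 2 \cdot 5 \left(- \frac{1}{10}\right) = -1$)
$Z{\left(c \right)} = -3 + 4 c$ ($Z{\left(c \right)} = -3 + \frac{\left(7 + 3\right) \left(c + c\right)}{5} = -3 + \frac{10 \cdot 2 c}{5} = -3 + \frac{20 c}{5} = -3 + 4 c$)
$\left(Z{\left(13 \right)} + U\right)^{2} = \left(\left(-3 + 4 \cdot 13\right) - 1\right)^{2} = \left(\left(-3 + 52\right) - 1\right)^{2} = \left(49 - 1\right)^{2} = 48^{2} = 2304$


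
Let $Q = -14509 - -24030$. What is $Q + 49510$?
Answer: $59031$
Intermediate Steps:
$Q = 9521$ ($Q = -14509 + 24030 = 9521$)
$Q + 49510 = 9521 + 49510 = 59031$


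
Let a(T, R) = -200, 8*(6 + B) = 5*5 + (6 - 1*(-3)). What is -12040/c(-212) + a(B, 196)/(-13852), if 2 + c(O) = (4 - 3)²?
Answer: 41694570/3463 ≈ 12040.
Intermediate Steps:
B = -7/4 (B = -6 + (5*5 + (6 - 1*(-3)))/8 = -6 + (25 + (6 + 3))/8 = -6 + (25 + 9)/8 = -6 + (⅛)*34 = -6 + 17/4 = -7/4 ≈ -1.7500)
c(O) = -1 (c(O) = -2 + (4 - 3)² = -2 + 1² = -2 + 1 = -1)
-12040/c(-212) + a(B, 196)/(-13852) = -12040/(-1) - 200/(-13852) = -12040*(-1) - 200*(-1/13852) = 12040 + 50/3463 = 41694570/3463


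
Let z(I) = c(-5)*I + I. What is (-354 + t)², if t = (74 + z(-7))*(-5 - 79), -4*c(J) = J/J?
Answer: 37564641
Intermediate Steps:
c(J) = -¼ (c(J) = -J/(4*J) = -¼*1 = -¼)
z(I) = 3*I/4 (z(I) = -I/4 + I = 3*I/4)
t = -5775 (t = (74 + (¾)*(-7))*(-5 - 79) = (74 - 21/4)*(-84) = (275/4)*(-84) = -5775)
(-354 + t)² = (-354 - 5775)² = (-6129)² = 37564641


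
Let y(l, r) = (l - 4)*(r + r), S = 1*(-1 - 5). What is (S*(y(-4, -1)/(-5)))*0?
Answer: 0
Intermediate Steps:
S = -6 (S = 1*(-6) = -6)
y(l, r) = 2*r*(-4 + l) (y(l, r) = (-4 + l)*(2*r) = 2*r*(-4 + l))
(S*(y(-4, -1)/(-5)))*0 = -6*2*(-1)*(-4 - 4)/(-5)*0 = -(-6)*2*(-1)*(-8)/5*0 = -(-6)*16/5*0 = -6*(-16/5)*0 = (96/5)*0 = 0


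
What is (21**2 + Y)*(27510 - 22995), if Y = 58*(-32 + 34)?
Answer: 2514855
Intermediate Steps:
Y = 116 (Y = 58*2 = 116)
(21**2 + Y)*(27510 - 22995) = (21**2 + 116)*(27510 - 22995) = (441 + 116)*4515 = 557*4515 = 2514855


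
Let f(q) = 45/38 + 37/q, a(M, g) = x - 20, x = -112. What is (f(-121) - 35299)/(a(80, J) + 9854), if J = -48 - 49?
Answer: -162300763/44701756 ≈ -3.6307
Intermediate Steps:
J = -97
a(M, g) = -132 (a(M, g) = -112 - 20 = -132)
f(q) = 45/38 + 37/q (f(q) = 45*(1/38) + 37/q = 45/38 + 37/q)
(f(-121) - 35299)/(a(80, J) + 9854) = ((45/38 + 37/(-121)) - 35299)/(-132 + 9854) = ((45/38 + 37*(-1/121)) - 35299)/9722 = ((45/38 - 37/121) - 35299)*(1/9722) = (4039/4598 - 35299)*(1/9722) = -162300763/4598*1/9722 = -162300763/44701756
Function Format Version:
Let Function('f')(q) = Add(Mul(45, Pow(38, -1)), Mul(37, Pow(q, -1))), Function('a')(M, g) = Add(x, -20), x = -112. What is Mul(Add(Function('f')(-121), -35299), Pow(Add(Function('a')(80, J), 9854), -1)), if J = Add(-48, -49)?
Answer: Rational(-162300763, 44701756) ≈ -3.6307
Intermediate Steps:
J = -97
Function('a')(M, g) = -132 (Function('a')(M, g) = Add(-112, -20) = -132)
Function('f')(q) = Add(Rational(45, 38), Mul(37, Pow(q, -1))) (Function('f')(q) = Add(Mul(45, Rational(1, 38)), Mul(37, Pow(q, -1))) = Add(Rational(45, 38), Mul(37, Pow(q, -1))))
Mul(Add(Function('f')(-121), -35299), Pow(Add(Function('a')(80, J), 9854), -1)) = Mul(Add(Add(Rational(45, 38), Mul(37, Pow(-121, -1))), -35299), Pow(Add(-132, 9854), -1)) = Mul(Add(Add(Rational(45, 38), Mul(37, Rational(-1, 121))), -35299), Pow(9722, -1)) = Mul(Add(Add(Rational(45, 38), Rational(-37, 121)), -35299), Rational(1, 9722)) = Mul(Add(Rational(4039, 4598), -35299), Rational(1, 9722)) = Mul(Rational(-162300763, 4598), Rational(1, 9722)) = Rational(-162300763, 44701756)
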